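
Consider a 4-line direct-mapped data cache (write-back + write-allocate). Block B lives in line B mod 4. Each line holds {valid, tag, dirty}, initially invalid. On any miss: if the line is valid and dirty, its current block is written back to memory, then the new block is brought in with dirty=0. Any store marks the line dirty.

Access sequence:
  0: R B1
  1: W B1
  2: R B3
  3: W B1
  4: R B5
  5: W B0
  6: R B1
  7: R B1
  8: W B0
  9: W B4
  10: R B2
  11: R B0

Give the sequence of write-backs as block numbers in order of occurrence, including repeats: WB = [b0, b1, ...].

  0 | R B1 → L1 miss [-]
  1 | W B1 → L1 hit [D]
  2 | R B3 → L3 miss [-]
  3 | W B1 → L1 hit [D]
  4 | R B5 → L1 miss wb→B1 [-]
  5 | W B0 → L0 miss [D]
  6 | R B1 → L1 miss [-]
  7 | R B1 → L1 hit [-]
  8 | W B0 → L0 hit [D]
  9 | W B4 → L0 miss wb→B0 [D]
  10 | R B2 → L2 miss [-]
  11 | R B0 → L0 miss wb→B4 [-]

WB = [1, 0, 4]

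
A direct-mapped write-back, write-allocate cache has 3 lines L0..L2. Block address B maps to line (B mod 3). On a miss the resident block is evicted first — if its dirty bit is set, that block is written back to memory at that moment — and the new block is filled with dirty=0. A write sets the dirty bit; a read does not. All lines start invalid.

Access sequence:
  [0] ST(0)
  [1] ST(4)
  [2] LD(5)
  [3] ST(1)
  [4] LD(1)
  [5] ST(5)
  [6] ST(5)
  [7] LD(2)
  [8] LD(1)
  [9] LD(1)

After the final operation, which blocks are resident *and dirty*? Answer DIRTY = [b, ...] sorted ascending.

0: W B0 -> L0 miss  d=D]
1: W B4 -> L1 miss  d=D]
2: R B5 -> L2 miss  d=-]
3: W B1 -> L1 miss wb->B4  d=D]
4: R B1 -> L1 hit  d=D]
5: W B5 -> L2 hit  d=D]
6: W B5 -> L2 hit  d=D]
7: R B2 -> L2 miss wb->B5  d=-]
8: R B1 -> L1 hit  d=D]
9: R B1 -> L1 hit  d=D]

DIRTY = [0, 1]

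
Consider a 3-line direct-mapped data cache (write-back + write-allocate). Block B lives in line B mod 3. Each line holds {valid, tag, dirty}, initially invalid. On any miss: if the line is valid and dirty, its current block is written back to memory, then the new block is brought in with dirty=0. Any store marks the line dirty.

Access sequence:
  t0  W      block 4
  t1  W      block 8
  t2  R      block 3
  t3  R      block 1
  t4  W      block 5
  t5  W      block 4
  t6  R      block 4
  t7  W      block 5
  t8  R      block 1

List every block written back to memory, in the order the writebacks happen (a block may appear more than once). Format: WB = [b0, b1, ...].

0: W B4 → L1 miss [D]
1: W B8 → L2 miss [D]
2: R B3 → L0 miss [-]
3: R B1 → L1 miss wb→B4 [-]
4: W B5 → L2 miss wb→B8 [D]
5: W B4 → L1 miss [D]
6: R B4 → L1 hit [D]
7: W B5 → L2 hit [D]
8: R B1 → L1 miss wb→B4 [-]

WB = [4, 8, 4]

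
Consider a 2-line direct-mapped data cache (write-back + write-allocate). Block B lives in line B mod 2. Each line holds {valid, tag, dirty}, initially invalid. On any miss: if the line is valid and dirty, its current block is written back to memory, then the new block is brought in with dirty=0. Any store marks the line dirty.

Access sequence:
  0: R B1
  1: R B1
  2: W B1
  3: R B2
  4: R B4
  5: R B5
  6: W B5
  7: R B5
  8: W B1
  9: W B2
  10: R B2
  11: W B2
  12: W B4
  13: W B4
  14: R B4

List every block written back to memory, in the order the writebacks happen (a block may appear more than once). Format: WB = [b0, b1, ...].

0: R B1 -> L1 miss  d=-]
1: R B1 -> L1 hit  d=-]
2: W B1 -> L1 hit  d=D]
3: R B2 -> L0 miss  d=-]
4: R B4 -> L0 miss  d=-]
5: R B5 -> L1 miss wb->B1  d=-]
6: W B5 -> L1 hit  d=D]
7: R B5 -> L1 hit  d=D]
8: W B1 -> L1 miss wb->B5  d=D]
9: W B2 -> L0 miss  d=D]
10: R B2 -> L0 hit  d=D]
11: W B2 -> L0 hit  d=D]
12: W B4 -> L0 miss wb->B2  d=D]
13: W B4 -> L0 hit  d=D]
14: R B4 -> L0 hit  d=D]

WB = [1, 5, 2]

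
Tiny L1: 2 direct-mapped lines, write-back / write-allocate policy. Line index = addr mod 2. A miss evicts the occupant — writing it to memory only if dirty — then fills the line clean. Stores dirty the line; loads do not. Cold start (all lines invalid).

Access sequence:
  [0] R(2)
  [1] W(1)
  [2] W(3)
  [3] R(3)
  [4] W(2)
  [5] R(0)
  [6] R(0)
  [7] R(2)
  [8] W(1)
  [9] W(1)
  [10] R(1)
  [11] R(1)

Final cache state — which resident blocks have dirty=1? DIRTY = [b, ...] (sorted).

DIRTY = [1]

0: R B2 → L0 miss [-]
1: W B1 → L1 miss [D]
2: W B3 → L1 miss wb→B1 [D]
3: R B3 → L1 hit [D]
4: W B2 → L0 hit [D]
5: R B0 → L0 miss wb→B2 [-]
6: R B0 → L0 hit [-]
7: R B2 → L0 miss [-]
8: W B1 → L1 miss wb→B3 [D]
9: W B1 → L1 hit [D]
10: R B1 → L1 hit [D]
11: R B1 → L1 hit [D]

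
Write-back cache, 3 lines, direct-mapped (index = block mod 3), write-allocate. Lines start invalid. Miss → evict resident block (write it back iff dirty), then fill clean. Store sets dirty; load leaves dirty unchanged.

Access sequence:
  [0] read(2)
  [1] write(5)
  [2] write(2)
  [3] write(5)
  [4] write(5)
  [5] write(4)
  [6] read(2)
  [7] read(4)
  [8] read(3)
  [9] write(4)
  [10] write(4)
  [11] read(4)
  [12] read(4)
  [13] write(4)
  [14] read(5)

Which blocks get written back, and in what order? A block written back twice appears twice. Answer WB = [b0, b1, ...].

WB = [5, 2, 5]

  0 | R B2 → L2 miss [-]
  1 | W B5 → L2 miss [D]
  2 | W B2 → L2 miss wb→B5 [D]
  3 | W B5 → L2 miss wb→B2 [D]
  4 | W B5 → L2 hit [D]
  5 | W B4 → L1 miss [D]
  6 | R B2 → L2 miss wb→B5 [-]
  7 | R B4 → L1 hit [D]
  8 | R B3 → L0 miss [-]
  9 | W B4 → L1 hit [D]
  10 | W B4 → L1 hit [D]
  11 | R B4 → L1 hit [D]
  12 | R B4 → L1 hit [D]
  13 | W B4 → L1 hit [D]
  14 | R B5 → L2 miss [-]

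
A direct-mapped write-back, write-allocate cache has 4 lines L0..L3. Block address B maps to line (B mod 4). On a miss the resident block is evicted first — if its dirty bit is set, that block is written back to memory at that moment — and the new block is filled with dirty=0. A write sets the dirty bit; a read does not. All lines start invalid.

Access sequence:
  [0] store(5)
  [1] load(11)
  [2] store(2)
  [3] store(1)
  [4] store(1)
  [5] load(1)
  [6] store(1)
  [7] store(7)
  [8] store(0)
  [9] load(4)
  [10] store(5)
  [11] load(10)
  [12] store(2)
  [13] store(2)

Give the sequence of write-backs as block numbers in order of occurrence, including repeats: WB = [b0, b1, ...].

0: W B5 → L1 miss [D]
1: R B11 → L3 miss [-]
2: W B2 → L2 miss [D]
3: W B1 → L1 miss wb→B5 [D]
4: W B1 → L1 hit [D]
5: R B1 → L1 hit [D]
6: W B1 → L1 hit [D]
7: W B7 → L3 miss [D]
8: W B0 → L0 miss [D]
9: R B4 → L0 miss wb→B0 [-]
10: W B5 → L1 miss wb→B1 [D]
11: R B10 → L2 miss wb→B2 [-]
12: W B2 → L2 miss [D]
13: W B2 → L2 hit [D]

WB = [5, 0, 1, 2]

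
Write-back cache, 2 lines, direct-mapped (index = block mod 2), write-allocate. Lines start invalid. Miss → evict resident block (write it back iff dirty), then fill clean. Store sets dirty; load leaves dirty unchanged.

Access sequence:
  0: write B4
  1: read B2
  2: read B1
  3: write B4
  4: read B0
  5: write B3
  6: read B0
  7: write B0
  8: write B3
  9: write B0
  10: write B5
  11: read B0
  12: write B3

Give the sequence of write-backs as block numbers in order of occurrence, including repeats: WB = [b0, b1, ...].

  0 | W B4 → L0 miss [D]
  1 | R B2 → L0 miss wb→B4 [-]
  2 | R B1 → L1 miss [-]
  3 | W B4 → L0 miss [D]
  4 | R B0 → L0 miss wb→B4 [-]
  5 | W B3 → L1 miss [D]
  6 | R B0 → L0 hit [-]
  7 | W B0 → L0 hit [D]
  8 | W B3 → L1 hit [D]
  9 | W B0 → L0 hit [D]
  10 | W B5 → L1 miss wb→B3 [D]
  11 | R B0 → L0 hit [D]
  12 | W B3 → L1 miss wb→B5 [D]

WB = [4, 4, 3, 5]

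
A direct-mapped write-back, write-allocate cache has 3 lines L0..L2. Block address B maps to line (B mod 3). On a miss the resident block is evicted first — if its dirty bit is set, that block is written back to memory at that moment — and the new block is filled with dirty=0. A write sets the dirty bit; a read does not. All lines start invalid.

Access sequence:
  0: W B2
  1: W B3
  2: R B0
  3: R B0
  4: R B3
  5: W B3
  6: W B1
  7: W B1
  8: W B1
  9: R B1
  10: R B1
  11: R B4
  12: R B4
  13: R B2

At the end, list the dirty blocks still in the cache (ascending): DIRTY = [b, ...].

  0 | W B2 → L2 miss [D]
  1 | W B3 → L0 miss [D]
  2 | R B0 → L0 miss wb→B3 [-]
  3 | R B0 → L0 hit [-]
  4 | R B3 → L0 miss [-]
  5 | W B3 → L0 hit [D]
  6 | W B1 → L1 miss [D]
  7 | W B1 → L1 hit [D]
  8 | W B1 → L1 hit [D]
  9 | R B1 → L1 hit [D]
  10 | R B1 → L1 hit [D]
  11 | R B4 → L1 miss wb→B1 [-]
  12 | R B4 → L1 hit [-]
  13 | R B2 → L2 hit [D]

DIRTY = [2, 3]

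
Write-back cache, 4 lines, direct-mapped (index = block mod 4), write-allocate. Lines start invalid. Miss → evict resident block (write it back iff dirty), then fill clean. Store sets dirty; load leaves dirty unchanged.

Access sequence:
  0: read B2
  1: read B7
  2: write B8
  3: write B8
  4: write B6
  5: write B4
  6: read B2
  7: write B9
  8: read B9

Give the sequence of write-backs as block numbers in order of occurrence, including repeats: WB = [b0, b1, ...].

WB = [8, 6]

0: R B2 -> L2 miss  d=-]
1: R B7 -> L3 miss  d=-]
2: W B8 -> L0 miss  d=D]
3: W B8 -> L0 hit  d=D]
4: W B6 -> L2 miss  d=D]
5: W B4 -> L0 miss wb->B8  d=D]
6: R B2 -> L2 miss wb->B6  d=-]
7: W B9 -> L1 miss  d=D]
8: R B9 -> L1 hit  d=D]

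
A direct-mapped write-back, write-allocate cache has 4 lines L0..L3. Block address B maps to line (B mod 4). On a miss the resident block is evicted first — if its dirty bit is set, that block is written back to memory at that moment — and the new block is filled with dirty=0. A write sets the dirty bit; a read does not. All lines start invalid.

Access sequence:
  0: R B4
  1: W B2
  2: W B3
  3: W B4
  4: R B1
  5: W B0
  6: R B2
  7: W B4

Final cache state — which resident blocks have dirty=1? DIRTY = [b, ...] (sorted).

0: R B4 -> L0 miss  d=-]
1: W B2 -> L2 miss  d=D]
2: W B3 -> L3 miss  d=D]
3: W B4 -> L0 hit  d=D]
4: R B1 -> L1 miss  d=-]
5: W B0 -> L0 miss wb->B4  d=D]
6: R B2 -> L2 hit  d=D]
7: W B4 -> L0 miss wb->B0  d=D]

DIRTY = [2, 3, 4]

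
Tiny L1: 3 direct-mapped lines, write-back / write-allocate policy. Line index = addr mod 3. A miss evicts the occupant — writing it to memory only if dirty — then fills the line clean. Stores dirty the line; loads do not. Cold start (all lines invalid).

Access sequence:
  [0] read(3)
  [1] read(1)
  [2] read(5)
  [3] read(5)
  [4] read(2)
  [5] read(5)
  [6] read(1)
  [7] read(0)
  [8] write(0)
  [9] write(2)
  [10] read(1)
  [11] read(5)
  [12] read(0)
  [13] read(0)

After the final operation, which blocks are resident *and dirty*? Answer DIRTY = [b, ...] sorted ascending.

DIRTY = [0]

0: R B3 -> L0 miss  d=-]
1: R B1 -> L1 miss  d=-]
2: R B5 -> L2 miss  d=-]
3: R B5 -> L2 hit  d=-]
4: R B2 -> L2 miss  d=-]
5: R B5 -> L2 miss  d=-]
6: R B1 -> L1 hit  d=-]
7: R B0 -> L0 miss  d=-]
8: W B0 -> L0 hit  d=D]
9: W B2 -> L2 miss  d=D]
10: R B1 -> L1 hit  d=-]
11: R B5 -> L2 miss wb->B2  d=-]
12: R B0 -> L0 hit  d=D]
13: R B0 -> L0 hit  d=D]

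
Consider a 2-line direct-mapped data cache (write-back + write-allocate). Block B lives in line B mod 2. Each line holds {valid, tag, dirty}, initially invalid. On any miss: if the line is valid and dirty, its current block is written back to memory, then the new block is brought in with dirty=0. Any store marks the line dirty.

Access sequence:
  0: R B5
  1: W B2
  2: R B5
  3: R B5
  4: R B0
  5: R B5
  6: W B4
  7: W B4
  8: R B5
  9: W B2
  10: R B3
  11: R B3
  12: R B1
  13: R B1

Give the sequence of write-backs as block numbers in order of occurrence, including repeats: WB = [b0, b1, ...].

WB = [2, 4]

  0 | R B5 → L1 miss [-]
  1 | W B2 → L0 miss [D]
  2 | R B5 → L1 hit [-]
  3 | R B5 → L1 hit [-]
  4 | R B0 → L0 miss wb→B2 [-]
  5 | R B5 → L1 hit [-]
  6 | W B4 → L0 miss [D]
  7 | W B4 → L0 hit [D]
  8 | R B5 → L1 hit [-]
  9 | W B2 → L0 miss wb→B4 [D]
  10 | R B3 → L1 miss [-]
  11 | R B3 → L1 hit [-]
  12 | R B1 → L1 miss [-]
  13 | R B1 → L1 hit [-]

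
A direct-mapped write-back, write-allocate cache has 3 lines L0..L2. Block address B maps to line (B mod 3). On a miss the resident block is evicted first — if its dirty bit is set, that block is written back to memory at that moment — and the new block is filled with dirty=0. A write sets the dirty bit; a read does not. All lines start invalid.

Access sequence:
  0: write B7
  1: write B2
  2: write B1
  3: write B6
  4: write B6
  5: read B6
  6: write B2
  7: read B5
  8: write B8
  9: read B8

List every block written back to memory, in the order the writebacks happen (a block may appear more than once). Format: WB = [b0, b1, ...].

0: W B7 → L1 miss [D]
1: W B2 → L2 miss [D]
2: W B1 → L1 miss wb→B7 [D]
3: W B6 → L0 miss [D]
4: W B6 → L0 hit [D]
5: R B6 → L0 hit [D]
6: W B2 → L2 hit [D]
7: R B5 → L2 miss wb→B2 [-]
8: W B8 → L2 miss [D]
9: R B8 → L2 hit [D]

WB = [7, 2]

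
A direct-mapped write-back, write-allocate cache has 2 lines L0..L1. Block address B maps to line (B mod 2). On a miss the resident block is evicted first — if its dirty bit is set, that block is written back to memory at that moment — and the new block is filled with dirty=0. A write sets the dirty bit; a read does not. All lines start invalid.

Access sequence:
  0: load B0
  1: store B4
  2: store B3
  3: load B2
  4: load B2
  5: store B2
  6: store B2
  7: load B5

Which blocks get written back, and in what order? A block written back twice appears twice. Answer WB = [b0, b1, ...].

WB = [4, 3]

0: R B0 -> L0 miss  d=-]
1: W B4 -> L0 miss  d=D]
2: W B3 -> L1 miss  d=D]
3: R B2 -> L0 miss wb->B4  d=-]
4: R B2 -> L0 hit  d=-]
5: W B2 -> L0 hit  d=D]
6: W B2 -> L0 hit  d=D]
7: R B5 -> L1 miss wb->B3  d=-]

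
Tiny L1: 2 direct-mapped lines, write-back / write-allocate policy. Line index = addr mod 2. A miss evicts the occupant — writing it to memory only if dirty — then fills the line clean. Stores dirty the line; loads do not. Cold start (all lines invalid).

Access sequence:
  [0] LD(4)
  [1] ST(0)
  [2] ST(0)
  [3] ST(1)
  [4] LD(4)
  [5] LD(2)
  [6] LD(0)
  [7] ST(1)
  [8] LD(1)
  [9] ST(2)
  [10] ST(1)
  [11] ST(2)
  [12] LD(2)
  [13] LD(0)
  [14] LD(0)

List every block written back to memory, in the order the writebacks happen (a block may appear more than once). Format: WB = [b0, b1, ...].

WB = [0, 2]

0: R B4 → L0 miss [-]
1: W B0 → L0 miss [D]
2: W B0 → L0 hit [D]
3: W B1 → L1 miss [D]
4: R B4 → L0 miss wb→B0 [-]
5: R B2 → L0 miss [-]
6: R B0 → L0 miss [-]
7: W B1 → L1 hit [D]
8: R B1 → L1 hit [D]
9: W B2 → L0 miss [D]
10: W B1 → L1 hit [D]
11: W B2 → L0 hit [D]
12: R B2 → L0 hit [D]
13: R B0 → L0 miss wb→B2 [-]
14: R B0 → L0 hit [-]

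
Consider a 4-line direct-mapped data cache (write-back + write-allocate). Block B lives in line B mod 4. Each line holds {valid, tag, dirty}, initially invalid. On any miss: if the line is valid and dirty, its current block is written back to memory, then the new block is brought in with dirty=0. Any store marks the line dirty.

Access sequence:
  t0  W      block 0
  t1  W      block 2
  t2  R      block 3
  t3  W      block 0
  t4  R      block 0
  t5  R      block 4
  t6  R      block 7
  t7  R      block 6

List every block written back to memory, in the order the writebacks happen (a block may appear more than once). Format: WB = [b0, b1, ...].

WB = [0, 2]

0: W B0 → L0 miss [D]
1: W B2 → L2 miss [D]
2: R B3 → L3 miss [-]
3: W B0 → L0 hit [D]
4: R B0 → L0 hit [D]
5: R B4 → L0 miss wb→B0 [-]
6: R B7 → L3 miss [-]
7: R B6 → L2 miss wb→B2 [-]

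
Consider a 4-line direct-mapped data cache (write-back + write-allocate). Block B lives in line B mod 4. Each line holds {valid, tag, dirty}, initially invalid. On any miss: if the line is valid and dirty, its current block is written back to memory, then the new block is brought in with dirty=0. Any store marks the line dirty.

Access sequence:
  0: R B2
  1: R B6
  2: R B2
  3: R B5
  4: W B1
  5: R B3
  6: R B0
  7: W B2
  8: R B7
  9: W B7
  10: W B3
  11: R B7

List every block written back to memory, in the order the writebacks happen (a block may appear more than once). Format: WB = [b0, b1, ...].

0: R B2 -> L2 miss  d=-]
1: R B6 -> L2 miss  d=-]
2: R B2 -> L2 miss  d=-]
3: R B5 -> L1 miss  d=-]
4: W B1 -> L1 miss  d=D]
5: R B3 -> L3 miss  d=-]
6: R B0 -> L0 miss  d=-]
7: W B2 -> L2 hit  d=D]
8: R B7 -> L3 miss  d=-]
9: W B7 -> L3 hit  d=D]
10: W B3 -> L3 miss wb->B7  d=D]
11: R B7 -> L3 miss wb->B3  d=-]

WB = [7, 3]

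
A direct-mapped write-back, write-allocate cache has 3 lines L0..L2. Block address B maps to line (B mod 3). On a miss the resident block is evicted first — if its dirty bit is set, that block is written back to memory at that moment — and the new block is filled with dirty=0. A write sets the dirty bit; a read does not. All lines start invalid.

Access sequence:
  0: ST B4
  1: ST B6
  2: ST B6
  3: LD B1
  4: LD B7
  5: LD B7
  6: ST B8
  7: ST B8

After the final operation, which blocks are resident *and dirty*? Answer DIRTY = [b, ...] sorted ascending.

0: W B4 -> L1 miss  d=D]
1: W B6 -> L0 miss  d=D]
2: W B6 -> L0 hit  d=D]
3: R B1 -> L1 miss wb->B4  d=-]
4: R B7 -> L1 miss  d=-]
5: R B7 -> L1 hit  d=-]
6: W B8 -> L2 miss  d=D]
7: W B8 -> L2 hit  d=D]

DIRTY = [6, 8]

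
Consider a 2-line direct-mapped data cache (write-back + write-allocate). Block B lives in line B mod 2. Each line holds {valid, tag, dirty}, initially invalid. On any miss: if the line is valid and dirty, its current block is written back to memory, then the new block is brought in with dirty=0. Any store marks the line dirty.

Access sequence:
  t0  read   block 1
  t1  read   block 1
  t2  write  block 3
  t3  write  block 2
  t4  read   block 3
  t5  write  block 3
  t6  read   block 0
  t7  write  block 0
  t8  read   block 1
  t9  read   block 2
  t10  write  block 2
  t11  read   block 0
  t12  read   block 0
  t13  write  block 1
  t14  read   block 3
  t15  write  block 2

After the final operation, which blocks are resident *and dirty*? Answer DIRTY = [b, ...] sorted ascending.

0: R B1 -> L1 miss  d=-]
1: R B1 -> L1 hit  d=-]
2: W B3 -> L1 miss  d=D]
3: W B2 -> L0 miss  d=D]
4: R B3 -> L1 hit  d=D]
5: W B3 -> L1 hit  d=D]
6: R B0 -> L0 miss wb->B2  d=-]
7: W B0 -> L0 hit  d=D]
8: R B1 -> L1 miss wb->B3  d=-]
9: R B2 -> L0 miss wb->B0  d=-]
10: W B2 -> L0 hit  d=D]
11: R B0 -> L0 miss wb->B2  d=-]
12: R B0 -> L0 hit  d=-]
13: W B1 -> L1 hit  d=D]
14: R B3 -> L1 miss wb->B1  d=-]
15: W B2 -> L0 miss  d=D]

DIRTY = [2]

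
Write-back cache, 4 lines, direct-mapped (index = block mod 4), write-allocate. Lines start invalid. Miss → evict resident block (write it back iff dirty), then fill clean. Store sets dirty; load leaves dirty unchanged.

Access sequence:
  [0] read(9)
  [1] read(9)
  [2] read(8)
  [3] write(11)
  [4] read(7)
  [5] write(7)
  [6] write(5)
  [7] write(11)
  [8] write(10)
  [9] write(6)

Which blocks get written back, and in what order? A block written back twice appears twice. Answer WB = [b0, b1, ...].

  0 | R B9 → L1 miss [-]
  1 | R B9 → L1 hit [-]
  2 | R B8 → L0 miss [-]
  3 | W B11 → L3 miss [D]
  4 | R B7 → L3 miss wb→B11 [-]
  5 | W B7 → L3 hit [D]
  6 | W B5 → L1 miss [D]
  7 | W B11 → L3 miss wb→B7 [D]
  8 | W B10 → L2 miss [D]
  9 | W B6 → L2 miss wb→B10 [D]

WB = [11, 7, 10]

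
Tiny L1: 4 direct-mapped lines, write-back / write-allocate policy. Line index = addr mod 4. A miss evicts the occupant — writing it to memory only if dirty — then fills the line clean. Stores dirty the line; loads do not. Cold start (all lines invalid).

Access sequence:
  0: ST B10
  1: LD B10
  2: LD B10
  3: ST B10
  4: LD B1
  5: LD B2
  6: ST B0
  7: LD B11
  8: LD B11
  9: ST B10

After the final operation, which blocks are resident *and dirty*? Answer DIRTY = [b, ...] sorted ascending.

DIRTY = [0, 10]

0: W B10 → L2 miss [D]
1: R B10 → L2 hit [D]
2: R B10 → L2 hit [D]
3: W B10 → L2 hit [D]
4: R B1 → L1 miss [-]
5: R B2 → L2 miss wb→B10 [-]
6: W B0 → L0 miss [D]
7: R B11 → L3 miss [-]
8: R B11 → L3 hit [-]
9: W B10 → L2 miss [D]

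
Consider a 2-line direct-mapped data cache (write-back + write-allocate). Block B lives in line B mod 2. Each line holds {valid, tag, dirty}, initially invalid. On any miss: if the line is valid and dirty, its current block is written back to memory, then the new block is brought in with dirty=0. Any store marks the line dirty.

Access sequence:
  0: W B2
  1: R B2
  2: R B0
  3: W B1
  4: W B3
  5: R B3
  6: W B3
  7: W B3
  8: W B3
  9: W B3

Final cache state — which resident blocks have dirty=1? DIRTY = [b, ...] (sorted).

0: W B2 -> L0 miss  d=D]
1: R B2 -> L0 hit  d=D]
2: R B0 -> L0 miss wb->B2  d=-]
3: W B1 -> L1 miss  d=D]
4: W B3 -> L1 miss wb->B1  d=D]
5: R B3 -> L1 hit  d=D]
6: W B3 -> L1 hit  d=D]
7: W B3 -> L1 hit  d=D]
8: W B3 -> L1 hit  d=D]
9: W B3 -> L1 hit  d=D]

DIRTY = [3]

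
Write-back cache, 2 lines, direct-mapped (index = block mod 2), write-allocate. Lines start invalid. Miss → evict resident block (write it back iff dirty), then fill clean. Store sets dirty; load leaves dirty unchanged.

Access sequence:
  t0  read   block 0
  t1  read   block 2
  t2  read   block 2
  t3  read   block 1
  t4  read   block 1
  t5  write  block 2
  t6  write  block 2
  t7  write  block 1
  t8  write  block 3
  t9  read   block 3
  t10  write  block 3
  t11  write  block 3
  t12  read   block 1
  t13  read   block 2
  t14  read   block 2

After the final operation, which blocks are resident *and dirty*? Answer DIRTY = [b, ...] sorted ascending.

DIRTY = [2]

  0 | R B0 → L0 miss [-]
  1 | R B2 → L0 miss [-]
  2 | R B2 → L0 hit [-]
  3 | R B1 → L1 miss [-]
  4 | R B1 → L1 hit [-]
  5 | W B2 → L0 hit [D]
  6 | W B2 → L0 hit [D]
  7 | W B1 → L1 hit [D]
  8 | W B3 → L1 miss wb→B1 [D]
  9 | R B3 → L1 hit [D]
  10 | W B3 → L1 hit [D]
  11 | W B3 → L1 hit [D]
  12 | R B1 → L1 miss wb→B3 [-]
  13 | R B2 → L0 hit [D]
  14 | R B2 → L0 hit [D]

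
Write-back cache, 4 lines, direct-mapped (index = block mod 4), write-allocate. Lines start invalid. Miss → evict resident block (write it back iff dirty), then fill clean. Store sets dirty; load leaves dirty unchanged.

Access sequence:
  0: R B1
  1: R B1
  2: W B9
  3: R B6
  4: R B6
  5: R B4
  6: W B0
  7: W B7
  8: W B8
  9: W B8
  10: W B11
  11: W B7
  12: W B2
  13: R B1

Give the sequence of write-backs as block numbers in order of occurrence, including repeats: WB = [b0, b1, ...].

WB = [0, 7, 11, 9]

  0 | R B1 → L1 miss [-]
  1 | R B1 → L1 hit [-]
  2 | W B9 → L1 miss [D]
  3 | R B6 → L2 miss [-]
  4 | R B6 → L2 hit [-]
  5 | R B4 → L0 miss [-]
  6 | W B0 → L0 miss [D]
  7 | W B7 → L3 miss [D]
  8 | W B8 → L0 miss wb→B0 [D]
  9 | W B8 → L0 hit [D]
  10 | W B11 → L3 miss wb→B7 [D]
  11 | W B7 → L3 miss wb→B11 [D]
  12 | W B2 → L2 miss [D]
  13 | R B1 → L1 miss wb→B9 [-]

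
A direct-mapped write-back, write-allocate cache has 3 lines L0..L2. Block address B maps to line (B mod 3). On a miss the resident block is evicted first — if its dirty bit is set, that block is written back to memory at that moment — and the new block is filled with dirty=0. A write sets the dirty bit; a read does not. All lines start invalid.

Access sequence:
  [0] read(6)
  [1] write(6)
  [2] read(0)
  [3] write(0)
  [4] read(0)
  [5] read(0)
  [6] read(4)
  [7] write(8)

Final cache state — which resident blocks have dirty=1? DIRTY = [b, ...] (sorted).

0: R B6 -> L0 miss  d=-]
1: W B6 -> L0 hit  d=D]
2: R B0 -> L0 miss wb->B6  d=-]
3: W B0 -> L0 hit  d=D]
4: R B0 -> L0 hit  d=D]
5: R B0 -> L0 hit  d=D]
6: R B4 -> L1 miss  d=-]
7: W B8 -> L2 miss  d=D]

DIRTY = [0, 8]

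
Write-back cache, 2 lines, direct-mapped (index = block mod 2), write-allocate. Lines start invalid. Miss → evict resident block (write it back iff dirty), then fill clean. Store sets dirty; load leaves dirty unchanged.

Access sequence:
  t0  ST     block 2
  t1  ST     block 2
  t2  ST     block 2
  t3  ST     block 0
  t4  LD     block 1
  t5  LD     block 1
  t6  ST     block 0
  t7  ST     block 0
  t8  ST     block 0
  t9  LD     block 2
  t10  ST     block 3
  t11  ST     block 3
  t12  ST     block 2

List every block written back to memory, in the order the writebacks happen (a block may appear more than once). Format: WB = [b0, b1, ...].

WB = [2, 0]

  0 | W B2 → L0 miss [D]
  1 | W B2 → L0 hit [D]
  2 | W B2 → L0 hit [D]
  3 | W B0 → L0 miss wb→B2 [D]
  4 | R B1 → L1 miss [-]
  5 | R B1 → L1 hit [-]
  6 | W B0 → L0 hit [D]
  7 | W B0 → L0 hit [D]
  8 | W B0 → L0 hit [D]
  9 | R B2 → L0 miss wb→B0 [-]
  10 | W B3 → L1 miss [D]
  11 | W B3 → L1 hit [D]
  12 | W B2 → L0 hit [D]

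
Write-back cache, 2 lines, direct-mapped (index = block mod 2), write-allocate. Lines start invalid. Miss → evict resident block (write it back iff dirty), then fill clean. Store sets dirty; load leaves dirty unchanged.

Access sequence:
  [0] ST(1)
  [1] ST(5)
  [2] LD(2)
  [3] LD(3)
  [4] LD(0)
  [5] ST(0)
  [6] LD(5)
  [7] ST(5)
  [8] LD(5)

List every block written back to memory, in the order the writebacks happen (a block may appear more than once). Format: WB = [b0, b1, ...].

  0 | W B1 → L1 miss [D]
  1 | W B5 → L1 miss wb→B1 [D]
  2 | R B2 → L0 miss [-]
  3 | R B3 → L1 miss wb→B5 [-]
  4 | R B0 → L0 miss [-]
  5 | W B0 → L0 hit [D]
  6 | R B5 → L1 miss [-]
  7 | W B5 → L1 hit [D]
  8 | R B5 → L1 hit [D]

WB = [1, 5]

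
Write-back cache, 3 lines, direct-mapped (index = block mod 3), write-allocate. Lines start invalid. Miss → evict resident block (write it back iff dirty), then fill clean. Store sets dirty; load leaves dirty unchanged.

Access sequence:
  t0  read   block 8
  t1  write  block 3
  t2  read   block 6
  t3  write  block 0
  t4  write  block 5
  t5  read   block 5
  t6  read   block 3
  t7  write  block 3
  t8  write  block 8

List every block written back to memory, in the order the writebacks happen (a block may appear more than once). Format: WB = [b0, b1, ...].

WB = [3, 0, 5]

0: R B8 → L2 miss [-]
1: W B3 → L0 miss [D]
2: R B6 → L0 miss wb→B3 [-]
3: W B0 → L0 miss [D]
4: W B5 → L2 miss [D]
5: R B5 → L2 hit [D]
6: R B3 → L0 miss wb→B0 [-]
7: W B3 → L0 hit [D]
8: W B8 → L2 miss wb→B5 [D]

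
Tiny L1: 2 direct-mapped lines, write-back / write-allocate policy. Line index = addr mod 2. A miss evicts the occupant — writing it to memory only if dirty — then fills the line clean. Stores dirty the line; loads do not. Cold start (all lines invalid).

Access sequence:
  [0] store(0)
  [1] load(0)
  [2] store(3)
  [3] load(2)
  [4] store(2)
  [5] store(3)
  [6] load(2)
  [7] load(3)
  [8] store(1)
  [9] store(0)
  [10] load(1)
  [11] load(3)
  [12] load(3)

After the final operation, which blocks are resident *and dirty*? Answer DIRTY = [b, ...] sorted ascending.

DIRTY = [0]

0: W B0 -> L0 miss  d=D]
1: R B0 -> L0 hit  d=D]
2: W B3 -> L1 miss  d=D]
3: R B2 -> L0 miss wb->B0  d=-]
4: W B2 -> L0 hit  d=D]
5: W B3 -> L1 hit  d=D]
6: R B2 -> L0 hit  d=D]
7: R B3 -> L1 hit  d=D]
8: W B1 -> L1 miss wb->B3  d=D]
9: W B0 -> L0 miss wb->B2  d=D]
10: R B1 -> L1 hit  d=D]
11: R B3 -> L1 miss wb->B1  d=-]
12: R B3 -> L1 hit  d=-]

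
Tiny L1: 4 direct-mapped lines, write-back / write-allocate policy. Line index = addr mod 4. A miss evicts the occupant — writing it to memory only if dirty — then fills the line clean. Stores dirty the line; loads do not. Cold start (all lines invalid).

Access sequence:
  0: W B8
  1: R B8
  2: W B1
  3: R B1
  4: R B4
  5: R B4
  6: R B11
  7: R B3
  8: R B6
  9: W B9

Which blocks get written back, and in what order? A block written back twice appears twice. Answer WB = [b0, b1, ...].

0: W B8 -> L0 miss  d=D]
1: R B8 -> L0 hit  d=D]
2: W B1 -> L1 miss  d=D]
3: R B1 -> L1 hit  d=D]
4: R B4 -> L0 miss wb->B8  d=-]
5: R B4 -> L0 hit  d=-]
6: R B11 -> L3 miss  d=-]
7: R B3 -> L3 miss  d=-]
8: R B6 -> L2 miss  d=-]
9: W B9 -> L1 miss wb->B1  d=D]

WB = [8, 1]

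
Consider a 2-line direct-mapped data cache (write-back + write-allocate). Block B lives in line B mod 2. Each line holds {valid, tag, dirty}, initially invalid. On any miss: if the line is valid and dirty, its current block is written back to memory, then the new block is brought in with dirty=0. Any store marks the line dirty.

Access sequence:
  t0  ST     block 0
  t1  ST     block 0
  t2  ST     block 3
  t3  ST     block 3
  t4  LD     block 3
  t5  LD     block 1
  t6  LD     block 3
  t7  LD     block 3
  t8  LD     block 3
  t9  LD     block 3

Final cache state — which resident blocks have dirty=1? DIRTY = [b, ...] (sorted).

  0 | W B0 → L0 miss [D]
  1 | W B0 → L0 hit [D]
  2 | W B3 → L1 miss [D]
  3 | W B3 → L1 hit [D]
  4 | R B3 → L1 hit [D]
  5 | R B1 → L1 miss wb→B3 [-]
  6 | R B3 → L1 miss [-]
  7 | R B3 → L1 hit [-]
  8 | R B3 → L1 hit [-]
  9 | R B3 → L1 hit [-]

DIRTY = [0]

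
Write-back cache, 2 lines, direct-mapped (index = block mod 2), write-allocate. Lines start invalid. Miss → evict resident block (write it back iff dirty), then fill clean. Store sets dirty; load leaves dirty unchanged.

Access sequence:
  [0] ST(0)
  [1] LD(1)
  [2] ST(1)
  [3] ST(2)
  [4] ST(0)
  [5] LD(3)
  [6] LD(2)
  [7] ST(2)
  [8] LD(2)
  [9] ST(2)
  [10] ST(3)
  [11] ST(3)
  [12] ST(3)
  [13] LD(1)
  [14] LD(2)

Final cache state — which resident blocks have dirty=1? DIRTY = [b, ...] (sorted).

  0 | W B0 → L0 miss [D]
  1 | R B1 → L1 miss [-]
  2 | W B1 → L1 hit [D]
  3 | W B2 → L0 miss wb→B0 [D]
  4 | W B0 → L0 miss wb→B2 [D]
  5 | R B3 → L1 miss wb→B1 [-]
  6 | R B2 → L0 miss wb→B0 [-]
  7 | W B2 → L0 hit [D]
  8 | R B2 → L0 hit [D]
  9 | W B2 → L0 hit [D]
  10 | W B3 → L1 hit [D]
  11 | W B3 → L1 hit [D]
  12 | W B3 → L1 hit [D]
  13 | R B1 → L1 miss wb→B3 [-]
  14 | R B2 → L0 hit [D]

DIRTY = [2]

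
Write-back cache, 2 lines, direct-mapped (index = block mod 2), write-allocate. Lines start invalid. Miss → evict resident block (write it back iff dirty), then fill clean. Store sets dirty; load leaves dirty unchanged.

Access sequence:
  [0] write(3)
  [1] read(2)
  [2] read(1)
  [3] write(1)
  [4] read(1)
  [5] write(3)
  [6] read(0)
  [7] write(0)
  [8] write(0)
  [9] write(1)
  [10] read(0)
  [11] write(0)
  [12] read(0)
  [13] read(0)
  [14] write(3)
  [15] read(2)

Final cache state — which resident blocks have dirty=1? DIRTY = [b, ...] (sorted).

DIRTY = [3]

  0 | W B3 → L1 miss [D]
  1 | R B2 → L0 miss [-]
  2 | R B1 → L1 miss wb→B3 [-]
  3 | W B1 → L1 hit [D]
  4 | R B1 → L1 hit [D]
  5 | W B3 → L1 miss wb→B1 [D]
  6 | R B0 → L0 miss [-]
  7 | W B0 → L0 hit [D]
  8 | W B0 → L0 hit [D]
  9 | W B1 → L1 miss wb→B3 [D]
  10 | R B0 → L0 hit [D]
  11 | W B0 → L0 hit [D]
  12 | R B0 → L0 hit [D]
  13 | R B0 → L0 hit [D]
  14 | W B3 → L1 miss wb→B1 [D]
  15 | R B2 → L0 miss wb→B0 [-]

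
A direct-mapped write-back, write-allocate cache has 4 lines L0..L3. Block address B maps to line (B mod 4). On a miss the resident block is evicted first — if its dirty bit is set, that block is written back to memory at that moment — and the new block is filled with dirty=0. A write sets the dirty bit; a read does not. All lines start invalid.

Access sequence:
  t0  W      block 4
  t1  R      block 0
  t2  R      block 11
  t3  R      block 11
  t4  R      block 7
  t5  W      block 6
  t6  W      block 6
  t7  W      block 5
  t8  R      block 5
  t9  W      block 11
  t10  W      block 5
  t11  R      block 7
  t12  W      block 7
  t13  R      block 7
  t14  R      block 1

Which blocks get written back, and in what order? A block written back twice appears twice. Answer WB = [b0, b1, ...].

WB = [4, 11, 5]

0: W B4 → L0 miss [D]
1: R B0 → L0 miss wb→B4 [-]
2: R B11 → L3 miss [-]
3: R B11 → L3 hit [-]
4: R B7 → L3 miss [-]
5: W B6 → L2 miss [D]
6: W B6 → L2 hit [D]
7: W B5 → L1 miss [D]
8: R B5 → L1 hit [D]
9: W B11 → L3 miss [D]
10: W B5 → L1 hit [D]
11: R B7 → L3 miss wb→B11 [-]
12: W B7 → L3 hit [D]
13: R B7 → L3 hit [D]
14: R B1 → L1 miss wb→B5 [-]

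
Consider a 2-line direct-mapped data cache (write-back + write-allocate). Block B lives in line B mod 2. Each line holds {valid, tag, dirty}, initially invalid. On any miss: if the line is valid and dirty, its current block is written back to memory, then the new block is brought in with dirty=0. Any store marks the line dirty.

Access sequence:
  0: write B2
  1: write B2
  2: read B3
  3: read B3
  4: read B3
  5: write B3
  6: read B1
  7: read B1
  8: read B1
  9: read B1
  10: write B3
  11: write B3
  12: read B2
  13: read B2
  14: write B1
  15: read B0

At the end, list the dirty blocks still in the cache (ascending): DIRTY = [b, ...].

DIRTY = [1]

  0 | W B2 → L0 miss [D]
  1 | W B2 → L0 hit [D]
  2 | R B3 → L1 miss [-]
  3 | R B3 → L1 hit [-]
  4 | R B3 → L1 hit [-]
  5 | W B3 → L1 hit [D]
  6 | R B1 → L1 miss wb→B3 [-]
  7 | R B1 → L1 hit [-]
  8 | R B1 → L1 hit [-]
  9 | R B1 → L1 hit [-]
  10 | W B3 → L1 miss [D]
  11 | W B3 → L1 hit [D]
  12 | R B2 → L0 hit [D]
  13 | R B2 → L0 hit [D]
  14 | W B1 → L1 miss wb→B3 [D]
  15 | R B0 → L0 miss wb→B2 [-]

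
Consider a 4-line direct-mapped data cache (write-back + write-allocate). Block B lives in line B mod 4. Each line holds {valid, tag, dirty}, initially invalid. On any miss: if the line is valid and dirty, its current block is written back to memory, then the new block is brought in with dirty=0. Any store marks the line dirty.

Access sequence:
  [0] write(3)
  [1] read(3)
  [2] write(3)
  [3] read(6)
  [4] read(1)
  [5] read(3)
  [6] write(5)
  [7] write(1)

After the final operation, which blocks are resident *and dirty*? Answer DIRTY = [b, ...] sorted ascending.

  0 | W B3 → L3 miss [D]
  1 | R B3 → L3 hit [D]
  2 | W B3 → L3 hit [D]
  3 | R B6 → L2 miss [-]
  4 | R B1 → L1 miss [-]
  5 | R B3 → L3 hit [D]
  6 | W B5 → L1 miss [D]
  7 | W B1 → L1 miss wb→B5 [D]

DIRTY = [1, 3]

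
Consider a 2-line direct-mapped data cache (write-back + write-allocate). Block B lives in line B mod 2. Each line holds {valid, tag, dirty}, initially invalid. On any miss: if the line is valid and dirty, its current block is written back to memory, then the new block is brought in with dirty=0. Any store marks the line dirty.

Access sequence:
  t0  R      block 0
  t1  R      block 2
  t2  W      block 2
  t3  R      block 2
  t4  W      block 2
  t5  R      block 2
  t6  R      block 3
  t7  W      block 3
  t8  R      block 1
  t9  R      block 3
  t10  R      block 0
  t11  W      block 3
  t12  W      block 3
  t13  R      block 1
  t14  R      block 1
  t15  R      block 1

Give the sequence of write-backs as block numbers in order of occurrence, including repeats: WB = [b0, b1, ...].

0: R B0 → L0 miss [-]
1: R B2 → L0 miss [-]
2: W B2 → L0 hit [D]
3: R B2 → L0 hit [D]
4: W B2 → L0 hit [D]
5: R B2 → L0 hit [D]
6: R B3 → L1 miss [-]
7: W B3 → L1 hit [D]
8: R B1 → L1 miss wb→B3 [-]
9: R B3 → L1 miss [-]
10: R B0 → L0 miss wb→B2 [-]
11: W B3 → L1 hit [D]
12: W B3 → L1 hit [D]
13: R B1 → L1 miss wb→B3 [-]
14: R B1 → L1 hit [-]
15: R B1 → L1 hit [-]

WB = [3, 2, 3]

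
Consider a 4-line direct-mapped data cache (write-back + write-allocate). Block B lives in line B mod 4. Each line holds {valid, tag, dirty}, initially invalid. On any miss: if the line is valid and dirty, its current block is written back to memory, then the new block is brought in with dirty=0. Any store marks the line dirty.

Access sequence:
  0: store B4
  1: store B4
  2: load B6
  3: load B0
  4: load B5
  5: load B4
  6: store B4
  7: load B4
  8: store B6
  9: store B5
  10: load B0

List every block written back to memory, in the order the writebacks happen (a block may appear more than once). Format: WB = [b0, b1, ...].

WB = [4, 4]

0: W B4 -> L0 miss  d=D]
1: W B4 -> L0 hit  d=D]
2: R B6 -> L2 miss  d=-]
3: R B0 -> L0 miss wb->B4  d=-]
4: R B5 -> L1 miss  d=-]
5: R B4 -> L0 miss  d=-]
6: W B4 -> L0 hit  d=D]
7: R B4 -> L0 hit  d=D]
8: W B6 -> L2 hit  d=D]
9: W B5 -> L1 hit  d=D]
10: R B0 -> L0 miss wb->B4  d=-]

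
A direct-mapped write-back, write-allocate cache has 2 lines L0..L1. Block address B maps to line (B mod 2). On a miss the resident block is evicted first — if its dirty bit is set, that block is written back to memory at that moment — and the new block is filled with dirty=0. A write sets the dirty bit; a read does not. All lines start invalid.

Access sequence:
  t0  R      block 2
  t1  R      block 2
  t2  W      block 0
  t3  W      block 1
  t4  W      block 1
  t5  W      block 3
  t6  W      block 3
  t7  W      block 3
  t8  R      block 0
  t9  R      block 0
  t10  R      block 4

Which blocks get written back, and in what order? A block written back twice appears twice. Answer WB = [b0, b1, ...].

  0 | R B2 → L0 miss [-]
  1 | R B2 → L0 hit [-]
  2 | W B0 → L0 miss [D]
  3 | W B1 → L1 miss [D]
  4 | W B1 → L1 hit [D]
  5 | W B3 → L1 miss wb→B1 [D]
  6 | W B3 → L1 hit [D]
  7 | W B3 → L1 hit [D]
  8 | R B0 → L0 hit [D]
  9 | R B0 → L0 hit [D]
  10 | R B4 → L0 miss wb→B0 [-]

WB = [1, 0]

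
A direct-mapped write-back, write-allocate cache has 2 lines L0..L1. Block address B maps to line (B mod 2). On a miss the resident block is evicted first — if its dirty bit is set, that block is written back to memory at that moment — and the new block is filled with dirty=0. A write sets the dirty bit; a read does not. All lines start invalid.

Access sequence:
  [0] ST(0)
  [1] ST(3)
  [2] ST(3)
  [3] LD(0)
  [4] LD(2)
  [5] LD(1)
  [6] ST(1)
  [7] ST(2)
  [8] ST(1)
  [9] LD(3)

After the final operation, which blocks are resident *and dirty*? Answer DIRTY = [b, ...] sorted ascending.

  0 | W B0 → L0 miss [D]
  1 | W B3 → L1 miss [D]
  2 | W B3 → L1 hit [D]
  3 | R B0 → L0 hit [D]
  4 | R B2 → L0 miss wb→B0 [-]
  5 | R B1 → L1 miss wb→B3 [-]
  6 | W B1 → L1 hit [D]
  7 | W B2 → L0 hit [D]
  8 | W B1 → L1 hit [D]
  9 | R B3 → L1 miss wb→B1 [-]

DIRTY = [2]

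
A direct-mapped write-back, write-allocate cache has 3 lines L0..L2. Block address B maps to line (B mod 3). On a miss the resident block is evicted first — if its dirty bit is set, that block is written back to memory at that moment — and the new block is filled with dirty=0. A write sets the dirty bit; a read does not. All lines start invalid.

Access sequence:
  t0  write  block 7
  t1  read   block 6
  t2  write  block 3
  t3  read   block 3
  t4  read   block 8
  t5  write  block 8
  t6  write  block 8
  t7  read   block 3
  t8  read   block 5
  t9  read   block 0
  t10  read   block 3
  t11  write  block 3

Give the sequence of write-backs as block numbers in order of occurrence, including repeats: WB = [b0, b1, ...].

  0 | W B7 → L1 miss [D]
  1 | R B6 → L0 miss [-]
  2 | W B3 → L0 miss [D]
  3 | R B3 → L0 hit [D]
  4 | R B8 → L2 miss [-]
  5 | W B8 → L2 hit [D]
  6 | W B8 → L2 hit [D]
  7 | R B3 → L0 hit [D]
  8 | R B5 → L2 miss wb→B8 [-]
  9 | R B0 → L0 miss wb→B3 [-]
  10 | R B3 → L0 miss [-]
  11 | W B3 → L0 hit [D]

WB = [8, 3]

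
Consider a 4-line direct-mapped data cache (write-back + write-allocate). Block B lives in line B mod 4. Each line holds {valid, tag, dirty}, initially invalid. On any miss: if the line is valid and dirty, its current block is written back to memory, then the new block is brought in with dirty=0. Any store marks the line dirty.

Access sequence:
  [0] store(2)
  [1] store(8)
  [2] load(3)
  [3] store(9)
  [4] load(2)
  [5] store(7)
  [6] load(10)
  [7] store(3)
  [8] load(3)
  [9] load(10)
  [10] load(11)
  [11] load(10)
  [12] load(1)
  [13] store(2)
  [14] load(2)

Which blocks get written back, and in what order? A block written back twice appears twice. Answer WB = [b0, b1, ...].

WB = [2, 7, 3, 9]

  0 | W B2 → L2 miss [D]
  1 | W B8 → L0 miss [D]
  2 | R B3 → L3 miss [-]
  3 | W B9 → L1 miss [D]
  4 | R B2 → L2 hit [D]
  5 | W B7 → L3 miss [D]
  6 | R B10 → L2 miss wb→B2 [-]
  7 | W B3 → L3 miss wb→B7 [D]
  8 | R B3 → L3 hit [D]
  9 | R B10 → L2 hit [-]
  10 | R B11 → L3 miss wb→B3 [-]
  11 | R B10 → L2 hit [-]
  12 | R B1 → L1 miss wb→B9 [-]
  13 | W B2 → L2 miss [D]
  14 | R B2 → L2 hit [D]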